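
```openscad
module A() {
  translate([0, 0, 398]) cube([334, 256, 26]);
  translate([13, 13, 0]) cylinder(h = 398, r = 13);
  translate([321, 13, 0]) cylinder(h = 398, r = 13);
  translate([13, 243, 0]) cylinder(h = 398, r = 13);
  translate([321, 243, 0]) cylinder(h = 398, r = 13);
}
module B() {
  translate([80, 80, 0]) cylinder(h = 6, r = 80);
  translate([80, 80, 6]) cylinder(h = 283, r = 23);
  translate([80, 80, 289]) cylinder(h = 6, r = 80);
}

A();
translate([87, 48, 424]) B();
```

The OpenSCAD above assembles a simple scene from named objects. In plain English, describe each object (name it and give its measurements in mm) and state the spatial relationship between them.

A is a four-legged stool. The seat is a 334×256×26 mm slab whose top surface is at z = 424 mm; four round legs, each 26 mm in diameter, run from the floor (z = 0) to the underside of the seat, each leg's axis is inset half a diameter from the nearest pair of seat edges (so the leg's bounding box is flush with the corner).

B is a spool: two coaxial disc flanges of radius 80 mm and thickness 6 mm, joined by a core cylinder of radius 23 mm and height 283 mm. The lower flange rests on z = 0 and the three cylinders share a vertical axis.

The spool is on top of the stool, centred.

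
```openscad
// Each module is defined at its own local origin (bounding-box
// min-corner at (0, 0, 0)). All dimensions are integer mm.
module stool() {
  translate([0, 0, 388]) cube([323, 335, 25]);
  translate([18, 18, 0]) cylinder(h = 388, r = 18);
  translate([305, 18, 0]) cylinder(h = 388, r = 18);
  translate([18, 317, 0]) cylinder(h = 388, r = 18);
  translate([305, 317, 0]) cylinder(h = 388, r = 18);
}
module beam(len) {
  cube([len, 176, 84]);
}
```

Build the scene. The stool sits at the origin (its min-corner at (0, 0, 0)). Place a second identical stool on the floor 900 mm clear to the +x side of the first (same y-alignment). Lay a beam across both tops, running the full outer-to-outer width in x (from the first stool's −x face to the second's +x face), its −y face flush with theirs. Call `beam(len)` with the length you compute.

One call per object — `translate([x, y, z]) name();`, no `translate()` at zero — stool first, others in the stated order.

stool();
translate([1223, 0, 0]) stool();
translate([0, 0, 413]) beam(1546);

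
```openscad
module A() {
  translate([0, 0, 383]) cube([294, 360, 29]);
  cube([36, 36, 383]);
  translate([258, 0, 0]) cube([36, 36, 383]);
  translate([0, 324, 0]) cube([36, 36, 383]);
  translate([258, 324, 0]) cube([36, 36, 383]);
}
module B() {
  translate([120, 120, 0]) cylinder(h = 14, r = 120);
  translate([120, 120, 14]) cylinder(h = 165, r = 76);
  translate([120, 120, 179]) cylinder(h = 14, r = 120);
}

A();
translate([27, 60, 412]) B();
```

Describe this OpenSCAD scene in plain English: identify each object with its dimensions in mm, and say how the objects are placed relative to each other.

A is a four-legged stool. The seat is a 294×360×29 mm slab whose top surface is at z = 412 mm; four square legs, each 36×36 mm in cross-section, run from the floor (z = 0) to the underside of the seat, each flush with a corner of the seat.

B is a spool: two coaxial disc flanges of radius 120 mm and thickness 14 mm, joined by a core cylinder of radius 76 mm and height 165 mm. The lower flange rests on z = 0 and the three cylinders share a vertical axis.

The spool is on top of the stool, centred.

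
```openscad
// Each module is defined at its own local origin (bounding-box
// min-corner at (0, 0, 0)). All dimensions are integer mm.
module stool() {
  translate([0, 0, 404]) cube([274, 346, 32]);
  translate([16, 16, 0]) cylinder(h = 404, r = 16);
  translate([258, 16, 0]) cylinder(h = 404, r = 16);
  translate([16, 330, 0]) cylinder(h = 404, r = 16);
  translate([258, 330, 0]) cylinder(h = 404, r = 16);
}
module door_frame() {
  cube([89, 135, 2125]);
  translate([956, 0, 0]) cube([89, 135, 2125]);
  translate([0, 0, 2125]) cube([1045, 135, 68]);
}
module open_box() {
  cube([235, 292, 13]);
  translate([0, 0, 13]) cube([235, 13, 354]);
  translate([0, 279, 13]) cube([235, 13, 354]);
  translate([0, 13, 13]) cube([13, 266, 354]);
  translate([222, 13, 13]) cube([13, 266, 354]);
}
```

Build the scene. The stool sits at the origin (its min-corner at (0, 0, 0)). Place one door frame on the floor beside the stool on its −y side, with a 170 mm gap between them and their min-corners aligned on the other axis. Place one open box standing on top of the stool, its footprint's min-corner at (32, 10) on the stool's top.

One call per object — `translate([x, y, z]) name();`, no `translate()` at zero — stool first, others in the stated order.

stool();
translate([0, -305, 0]) door_frame();
translate([32, 10, 436]) open_box();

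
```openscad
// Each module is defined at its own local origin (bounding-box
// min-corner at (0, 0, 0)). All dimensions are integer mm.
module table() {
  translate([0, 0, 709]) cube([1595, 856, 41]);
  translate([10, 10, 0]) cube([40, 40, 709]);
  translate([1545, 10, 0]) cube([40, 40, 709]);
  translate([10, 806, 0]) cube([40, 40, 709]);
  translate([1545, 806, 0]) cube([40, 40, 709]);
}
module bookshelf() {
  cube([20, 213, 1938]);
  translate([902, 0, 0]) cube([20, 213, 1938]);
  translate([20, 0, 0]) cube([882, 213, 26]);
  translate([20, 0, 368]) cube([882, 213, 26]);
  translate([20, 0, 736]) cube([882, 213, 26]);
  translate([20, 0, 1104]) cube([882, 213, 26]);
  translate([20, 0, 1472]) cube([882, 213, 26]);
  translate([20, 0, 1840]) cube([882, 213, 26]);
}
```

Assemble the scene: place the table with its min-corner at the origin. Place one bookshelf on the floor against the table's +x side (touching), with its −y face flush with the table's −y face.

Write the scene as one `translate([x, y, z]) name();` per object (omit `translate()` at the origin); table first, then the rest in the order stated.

table();
translate([1595, 0, 0]) bookshelf();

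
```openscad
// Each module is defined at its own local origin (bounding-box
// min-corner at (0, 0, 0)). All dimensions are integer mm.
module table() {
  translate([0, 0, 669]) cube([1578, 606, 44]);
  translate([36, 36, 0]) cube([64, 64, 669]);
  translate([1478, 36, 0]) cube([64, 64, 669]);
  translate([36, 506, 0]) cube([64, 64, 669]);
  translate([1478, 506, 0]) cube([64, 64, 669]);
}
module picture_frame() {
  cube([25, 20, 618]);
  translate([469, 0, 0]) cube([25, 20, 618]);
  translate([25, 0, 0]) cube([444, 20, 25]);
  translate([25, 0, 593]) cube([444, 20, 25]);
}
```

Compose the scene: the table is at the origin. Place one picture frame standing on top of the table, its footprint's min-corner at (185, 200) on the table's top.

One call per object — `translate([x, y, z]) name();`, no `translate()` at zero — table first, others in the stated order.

table();
translate([185, 200, 713]) picture_frame();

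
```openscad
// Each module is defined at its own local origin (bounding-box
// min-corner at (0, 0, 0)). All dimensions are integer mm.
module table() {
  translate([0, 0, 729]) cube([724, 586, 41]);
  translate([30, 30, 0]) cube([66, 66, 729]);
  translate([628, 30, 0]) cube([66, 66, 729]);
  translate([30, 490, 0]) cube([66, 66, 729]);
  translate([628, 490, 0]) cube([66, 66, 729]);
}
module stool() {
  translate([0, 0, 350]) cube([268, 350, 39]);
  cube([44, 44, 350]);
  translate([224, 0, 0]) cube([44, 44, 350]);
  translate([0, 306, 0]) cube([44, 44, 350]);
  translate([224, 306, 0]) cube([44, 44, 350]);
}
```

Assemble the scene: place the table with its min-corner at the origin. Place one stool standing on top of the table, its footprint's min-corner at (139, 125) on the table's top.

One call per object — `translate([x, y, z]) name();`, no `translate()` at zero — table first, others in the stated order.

table();
translate([139, 125, 770]) stool();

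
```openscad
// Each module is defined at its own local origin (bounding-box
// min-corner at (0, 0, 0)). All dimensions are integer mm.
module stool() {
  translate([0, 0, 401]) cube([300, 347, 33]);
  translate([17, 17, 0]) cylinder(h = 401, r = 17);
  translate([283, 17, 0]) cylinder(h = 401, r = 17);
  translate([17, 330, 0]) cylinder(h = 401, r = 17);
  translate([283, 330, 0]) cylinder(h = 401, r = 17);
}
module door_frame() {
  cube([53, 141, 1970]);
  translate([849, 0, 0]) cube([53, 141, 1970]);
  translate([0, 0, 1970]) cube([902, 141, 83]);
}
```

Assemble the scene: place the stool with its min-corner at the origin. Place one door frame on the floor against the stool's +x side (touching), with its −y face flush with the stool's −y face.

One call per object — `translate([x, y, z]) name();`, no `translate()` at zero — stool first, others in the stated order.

stool();
translate([300, 0, 0]) door_frame();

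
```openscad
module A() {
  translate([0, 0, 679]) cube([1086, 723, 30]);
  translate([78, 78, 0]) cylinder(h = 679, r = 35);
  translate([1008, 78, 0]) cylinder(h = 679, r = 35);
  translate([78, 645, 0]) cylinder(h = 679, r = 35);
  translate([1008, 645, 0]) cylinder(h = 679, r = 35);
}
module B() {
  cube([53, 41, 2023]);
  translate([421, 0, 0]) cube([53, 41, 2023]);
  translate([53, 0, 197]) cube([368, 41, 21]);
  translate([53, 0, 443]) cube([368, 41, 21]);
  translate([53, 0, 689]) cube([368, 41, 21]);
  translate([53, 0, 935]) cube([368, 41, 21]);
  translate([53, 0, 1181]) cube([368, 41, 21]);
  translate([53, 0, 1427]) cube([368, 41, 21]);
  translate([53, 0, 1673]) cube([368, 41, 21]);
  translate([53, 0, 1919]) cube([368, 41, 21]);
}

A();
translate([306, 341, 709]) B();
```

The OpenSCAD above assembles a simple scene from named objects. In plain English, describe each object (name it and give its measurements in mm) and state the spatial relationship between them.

A is a table with a 1086×723 mm rectangular top, 30 mm thick, top surface at z = 709 mm, supported by four round legs of 70 mm diameter, each leg's bounding box inset 43 mm from the nearest pair of top edges, running from the floor.

B is a wooden ladder with two side rails of 53×41 mm section and 2023 mm height, set 474 mm apart overall. Between them run 8 rectangular rungs (41 mm deep, 21 mm thick), front faces flush with the rails' −y face. The bottom of the first rung is 197 mm above the floor and each subsequent rung is 246 mm higher than the one below.

The ladder is on top of the table, centred.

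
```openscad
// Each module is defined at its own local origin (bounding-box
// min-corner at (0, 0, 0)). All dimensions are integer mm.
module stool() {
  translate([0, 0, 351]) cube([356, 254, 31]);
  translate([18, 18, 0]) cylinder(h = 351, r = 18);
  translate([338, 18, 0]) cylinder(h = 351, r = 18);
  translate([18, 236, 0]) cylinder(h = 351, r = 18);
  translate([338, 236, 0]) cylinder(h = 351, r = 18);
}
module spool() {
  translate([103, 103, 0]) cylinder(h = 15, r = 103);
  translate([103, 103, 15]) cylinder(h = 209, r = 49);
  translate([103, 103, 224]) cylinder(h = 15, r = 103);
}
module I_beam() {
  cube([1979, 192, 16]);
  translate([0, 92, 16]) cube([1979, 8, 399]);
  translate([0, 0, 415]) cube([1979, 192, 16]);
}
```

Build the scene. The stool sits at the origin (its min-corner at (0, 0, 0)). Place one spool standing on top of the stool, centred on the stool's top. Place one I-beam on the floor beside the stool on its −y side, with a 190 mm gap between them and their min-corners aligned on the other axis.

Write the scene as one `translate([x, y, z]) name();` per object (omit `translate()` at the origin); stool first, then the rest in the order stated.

stool();
translate([75, 24, 382]) spool();
translate([0, -382, 0]) I_beam();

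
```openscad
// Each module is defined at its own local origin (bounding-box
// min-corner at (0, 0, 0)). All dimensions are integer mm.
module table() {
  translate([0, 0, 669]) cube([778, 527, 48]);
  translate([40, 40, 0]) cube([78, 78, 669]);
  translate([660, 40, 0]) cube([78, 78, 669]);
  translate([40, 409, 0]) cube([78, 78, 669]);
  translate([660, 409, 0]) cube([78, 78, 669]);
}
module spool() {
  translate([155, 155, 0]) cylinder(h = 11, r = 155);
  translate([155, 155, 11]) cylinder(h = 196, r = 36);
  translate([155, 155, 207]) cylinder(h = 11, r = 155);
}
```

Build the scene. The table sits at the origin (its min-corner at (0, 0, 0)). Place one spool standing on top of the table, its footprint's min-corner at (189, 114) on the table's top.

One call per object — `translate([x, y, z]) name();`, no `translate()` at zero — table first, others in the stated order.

table();
translate([189, 114, 717]) spool();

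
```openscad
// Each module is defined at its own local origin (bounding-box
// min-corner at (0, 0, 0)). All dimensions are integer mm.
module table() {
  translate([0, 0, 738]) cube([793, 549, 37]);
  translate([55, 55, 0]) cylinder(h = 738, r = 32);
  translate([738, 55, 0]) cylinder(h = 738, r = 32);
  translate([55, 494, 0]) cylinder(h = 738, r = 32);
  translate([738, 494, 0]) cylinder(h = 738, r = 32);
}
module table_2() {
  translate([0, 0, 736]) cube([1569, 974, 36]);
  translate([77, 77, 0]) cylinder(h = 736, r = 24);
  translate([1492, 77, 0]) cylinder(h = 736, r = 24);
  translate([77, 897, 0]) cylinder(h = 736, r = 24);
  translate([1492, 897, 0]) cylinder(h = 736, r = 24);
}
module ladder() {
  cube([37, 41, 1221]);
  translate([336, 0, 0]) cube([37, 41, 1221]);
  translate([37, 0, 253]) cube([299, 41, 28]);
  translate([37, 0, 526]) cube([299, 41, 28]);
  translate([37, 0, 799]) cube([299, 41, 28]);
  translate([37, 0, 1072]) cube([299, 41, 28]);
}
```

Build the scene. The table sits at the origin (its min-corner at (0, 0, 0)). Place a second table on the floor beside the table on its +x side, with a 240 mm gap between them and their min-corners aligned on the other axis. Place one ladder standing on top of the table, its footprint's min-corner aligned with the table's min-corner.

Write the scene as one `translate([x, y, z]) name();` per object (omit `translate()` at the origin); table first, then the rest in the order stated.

table();
translate([1033, 0, 0]) table_2();
translate([0, 0, 775]) ladder();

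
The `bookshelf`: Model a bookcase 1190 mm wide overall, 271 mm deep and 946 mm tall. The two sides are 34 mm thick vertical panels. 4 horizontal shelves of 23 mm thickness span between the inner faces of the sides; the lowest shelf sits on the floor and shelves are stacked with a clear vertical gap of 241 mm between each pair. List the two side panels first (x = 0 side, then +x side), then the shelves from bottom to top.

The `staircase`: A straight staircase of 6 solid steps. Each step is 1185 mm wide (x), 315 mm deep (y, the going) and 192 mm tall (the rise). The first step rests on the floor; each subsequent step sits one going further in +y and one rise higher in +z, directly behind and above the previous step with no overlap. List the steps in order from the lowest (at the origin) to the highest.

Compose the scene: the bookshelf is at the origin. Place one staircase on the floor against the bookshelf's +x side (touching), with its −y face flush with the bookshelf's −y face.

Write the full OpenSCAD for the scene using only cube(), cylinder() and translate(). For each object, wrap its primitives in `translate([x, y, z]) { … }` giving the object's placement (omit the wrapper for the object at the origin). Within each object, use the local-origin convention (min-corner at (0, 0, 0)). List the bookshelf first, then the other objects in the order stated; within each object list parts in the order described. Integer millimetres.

cube([34, 271, 946]);
translate([1156, 0, 0]) cube([34, 271, 946]);
translate([34, 0, 0]) cube([1122, 271, 23]);
translate([34, 0, 264]) cube([1122, 271, 23]);
translate([34, 0, 528]) cube([1122, 271, 23]);
translate([34, 0, 792]) cube([1122, 271, 23]);
translate([1190, 0, 0]) {
  cube([1185, 315, 192]);
  translate([0, 315, 192]) cube([1185, 315, 192]);
  translate([0, 630, 384]) cube([1185, 315, 192]);
  translate([0, 945, 576]) cube([1185, 315, 192]);
  translate([0, 1260, 768]) cube([1185, 315, 192]);
  translate([0, 1575, 960]) cube([1185, 315, 192]);
}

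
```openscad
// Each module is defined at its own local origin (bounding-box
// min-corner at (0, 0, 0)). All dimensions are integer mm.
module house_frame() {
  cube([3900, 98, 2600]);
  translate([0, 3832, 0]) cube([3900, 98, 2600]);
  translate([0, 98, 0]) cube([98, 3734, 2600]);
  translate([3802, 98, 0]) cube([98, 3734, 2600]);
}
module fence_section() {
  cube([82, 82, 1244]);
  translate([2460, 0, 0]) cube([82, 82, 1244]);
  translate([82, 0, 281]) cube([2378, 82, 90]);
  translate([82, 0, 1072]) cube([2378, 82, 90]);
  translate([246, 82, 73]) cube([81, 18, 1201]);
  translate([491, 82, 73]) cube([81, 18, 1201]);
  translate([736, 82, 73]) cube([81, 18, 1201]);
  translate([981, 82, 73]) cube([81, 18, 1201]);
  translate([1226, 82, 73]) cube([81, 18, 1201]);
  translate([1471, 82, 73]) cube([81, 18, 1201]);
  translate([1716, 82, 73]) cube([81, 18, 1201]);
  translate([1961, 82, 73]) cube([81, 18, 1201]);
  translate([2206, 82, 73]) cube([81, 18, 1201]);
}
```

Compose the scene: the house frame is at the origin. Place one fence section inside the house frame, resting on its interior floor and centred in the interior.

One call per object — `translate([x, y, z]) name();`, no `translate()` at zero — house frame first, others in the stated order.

house_frame();
translate([679, 1915, 0]) fence_section();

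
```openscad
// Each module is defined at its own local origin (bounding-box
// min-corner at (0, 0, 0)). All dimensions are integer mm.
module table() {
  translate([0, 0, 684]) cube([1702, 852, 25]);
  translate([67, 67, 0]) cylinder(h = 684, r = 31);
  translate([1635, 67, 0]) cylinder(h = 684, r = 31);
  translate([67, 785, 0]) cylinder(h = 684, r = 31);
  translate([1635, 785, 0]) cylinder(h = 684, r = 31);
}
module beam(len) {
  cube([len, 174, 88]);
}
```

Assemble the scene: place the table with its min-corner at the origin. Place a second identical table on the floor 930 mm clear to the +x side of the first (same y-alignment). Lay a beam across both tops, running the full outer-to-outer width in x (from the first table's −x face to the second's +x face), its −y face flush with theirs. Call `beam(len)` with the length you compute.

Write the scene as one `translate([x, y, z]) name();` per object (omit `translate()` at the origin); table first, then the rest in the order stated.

table();
translate([2632, 0, 0]) table();
translate([0, 0, 709]) beam(4334);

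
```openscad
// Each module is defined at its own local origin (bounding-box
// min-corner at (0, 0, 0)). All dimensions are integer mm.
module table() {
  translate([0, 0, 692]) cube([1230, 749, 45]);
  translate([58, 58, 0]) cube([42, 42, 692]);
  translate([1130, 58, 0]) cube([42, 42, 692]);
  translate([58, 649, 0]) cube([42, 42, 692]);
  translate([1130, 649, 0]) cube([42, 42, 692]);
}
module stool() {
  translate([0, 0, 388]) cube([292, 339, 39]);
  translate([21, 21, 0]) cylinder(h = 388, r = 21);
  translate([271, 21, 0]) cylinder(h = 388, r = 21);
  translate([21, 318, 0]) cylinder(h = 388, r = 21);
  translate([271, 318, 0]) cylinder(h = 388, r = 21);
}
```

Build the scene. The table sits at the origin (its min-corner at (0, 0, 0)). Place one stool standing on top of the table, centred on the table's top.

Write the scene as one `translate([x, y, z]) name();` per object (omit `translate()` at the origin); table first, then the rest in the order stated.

table();
translate([469, 205, 737]) stool();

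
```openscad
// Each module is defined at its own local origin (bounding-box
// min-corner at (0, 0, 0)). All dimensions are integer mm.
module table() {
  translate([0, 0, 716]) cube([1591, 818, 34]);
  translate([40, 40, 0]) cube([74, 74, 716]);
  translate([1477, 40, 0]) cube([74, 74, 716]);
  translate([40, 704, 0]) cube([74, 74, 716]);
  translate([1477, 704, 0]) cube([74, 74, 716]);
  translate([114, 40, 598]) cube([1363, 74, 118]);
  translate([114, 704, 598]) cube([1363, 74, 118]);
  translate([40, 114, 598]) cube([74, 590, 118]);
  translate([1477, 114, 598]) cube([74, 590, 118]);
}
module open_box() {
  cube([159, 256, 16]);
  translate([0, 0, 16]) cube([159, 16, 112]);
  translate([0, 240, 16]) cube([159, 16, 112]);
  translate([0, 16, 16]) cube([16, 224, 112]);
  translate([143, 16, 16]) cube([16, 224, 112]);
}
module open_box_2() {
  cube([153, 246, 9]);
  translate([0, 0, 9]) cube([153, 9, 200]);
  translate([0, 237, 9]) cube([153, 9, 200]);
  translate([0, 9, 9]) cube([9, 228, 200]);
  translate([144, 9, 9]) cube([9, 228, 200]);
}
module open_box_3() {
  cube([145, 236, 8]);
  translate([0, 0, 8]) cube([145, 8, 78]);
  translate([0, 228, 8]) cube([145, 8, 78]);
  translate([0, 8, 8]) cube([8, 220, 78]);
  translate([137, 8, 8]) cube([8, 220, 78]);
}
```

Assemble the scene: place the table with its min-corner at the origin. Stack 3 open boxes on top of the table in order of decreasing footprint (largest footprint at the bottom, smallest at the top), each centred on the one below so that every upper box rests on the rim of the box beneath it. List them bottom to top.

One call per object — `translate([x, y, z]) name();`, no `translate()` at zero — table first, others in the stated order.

table();
translate([716, 281, 750]) open_box();
translate([719, 286, 878]) open_box_2();
translate([723, 291, 1087]) open_box_3();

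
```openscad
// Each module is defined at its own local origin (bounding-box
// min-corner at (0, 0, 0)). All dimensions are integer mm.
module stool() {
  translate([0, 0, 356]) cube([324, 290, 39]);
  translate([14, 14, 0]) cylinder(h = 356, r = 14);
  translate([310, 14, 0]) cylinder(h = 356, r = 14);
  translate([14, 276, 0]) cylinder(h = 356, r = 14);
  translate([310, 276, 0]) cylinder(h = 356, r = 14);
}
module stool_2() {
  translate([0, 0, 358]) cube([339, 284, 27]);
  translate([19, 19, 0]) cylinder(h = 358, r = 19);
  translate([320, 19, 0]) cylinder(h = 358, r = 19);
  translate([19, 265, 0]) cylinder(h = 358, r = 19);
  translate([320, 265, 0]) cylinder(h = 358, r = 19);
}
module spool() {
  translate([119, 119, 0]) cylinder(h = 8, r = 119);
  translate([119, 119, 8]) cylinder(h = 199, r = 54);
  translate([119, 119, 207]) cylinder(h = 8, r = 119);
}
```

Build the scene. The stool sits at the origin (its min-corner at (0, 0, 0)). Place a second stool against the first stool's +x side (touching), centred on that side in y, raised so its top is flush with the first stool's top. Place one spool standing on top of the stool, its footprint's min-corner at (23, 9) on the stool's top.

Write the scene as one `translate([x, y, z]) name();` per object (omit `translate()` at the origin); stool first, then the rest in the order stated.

stool();
translate([324, 3, 10]) stool_2();
translate([23, 9, 395]) spool();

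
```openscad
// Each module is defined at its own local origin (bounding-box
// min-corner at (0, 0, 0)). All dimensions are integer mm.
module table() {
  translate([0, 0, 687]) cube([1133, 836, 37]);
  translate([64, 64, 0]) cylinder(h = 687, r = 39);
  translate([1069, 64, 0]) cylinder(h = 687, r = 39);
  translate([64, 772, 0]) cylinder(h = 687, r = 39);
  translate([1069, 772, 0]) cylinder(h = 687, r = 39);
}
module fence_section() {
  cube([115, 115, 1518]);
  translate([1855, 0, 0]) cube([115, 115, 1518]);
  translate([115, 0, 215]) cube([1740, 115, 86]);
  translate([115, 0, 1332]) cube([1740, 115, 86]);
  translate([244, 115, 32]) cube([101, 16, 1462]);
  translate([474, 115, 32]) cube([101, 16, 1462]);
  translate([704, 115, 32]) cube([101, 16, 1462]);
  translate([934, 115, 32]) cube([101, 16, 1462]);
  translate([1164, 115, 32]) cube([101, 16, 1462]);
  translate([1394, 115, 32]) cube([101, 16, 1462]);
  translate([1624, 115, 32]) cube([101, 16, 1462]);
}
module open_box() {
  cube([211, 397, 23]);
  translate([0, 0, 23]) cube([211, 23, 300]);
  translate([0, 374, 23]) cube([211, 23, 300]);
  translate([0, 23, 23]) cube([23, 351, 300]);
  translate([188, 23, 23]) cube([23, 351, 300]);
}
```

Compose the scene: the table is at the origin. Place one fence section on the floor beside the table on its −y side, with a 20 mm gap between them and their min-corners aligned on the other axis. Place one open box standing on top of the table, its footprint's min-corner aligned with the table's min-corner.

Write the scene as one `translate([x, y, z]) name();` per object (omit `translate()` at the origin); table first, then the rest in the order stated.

table();
translate([0, -151, 0]) fence_section();
translate([0, 0, 724]) open_box();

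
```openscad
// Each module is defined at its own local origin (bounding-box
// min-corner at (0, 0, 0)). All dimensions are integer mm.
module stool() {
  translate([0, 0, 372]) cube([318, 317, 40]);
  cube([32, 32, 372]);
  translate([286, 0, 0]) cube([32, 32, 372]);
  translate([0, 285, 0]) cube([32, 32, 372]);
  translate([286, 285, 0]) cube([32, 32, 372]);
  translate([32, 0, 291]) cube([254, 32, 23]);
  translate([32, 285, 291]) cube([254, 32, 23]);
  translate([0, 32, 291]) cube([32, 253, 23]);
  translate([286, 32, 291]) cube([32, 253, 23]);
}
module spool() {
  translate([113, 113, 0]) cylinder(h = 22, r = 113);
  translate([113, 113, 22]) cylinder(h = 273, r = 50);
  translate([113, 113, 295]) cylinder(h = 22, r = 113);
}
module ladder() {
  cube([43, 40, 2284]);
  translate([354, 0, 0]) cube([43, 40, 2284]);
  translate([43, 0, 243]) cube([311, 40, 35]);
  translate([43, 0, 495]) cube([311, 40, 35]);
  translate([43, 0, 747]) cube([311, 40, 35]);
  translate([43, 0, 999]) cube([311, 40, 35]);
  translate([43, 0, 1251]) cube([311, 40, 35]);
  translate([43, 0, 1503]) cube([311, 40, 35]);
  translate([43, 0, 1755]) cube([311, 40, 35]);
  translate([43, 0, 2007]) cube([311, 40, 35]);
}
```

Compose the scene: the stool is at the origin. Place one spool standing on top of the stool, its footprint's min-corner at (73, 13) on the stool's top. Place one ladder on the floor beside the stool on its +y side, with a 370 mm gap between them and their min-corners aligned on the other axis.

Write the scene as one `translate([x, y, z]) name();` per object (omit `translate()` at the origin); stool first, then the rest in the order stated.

stool();
translate([73, 13, 412]) spool();
translate([0, 687, 0]) ladder();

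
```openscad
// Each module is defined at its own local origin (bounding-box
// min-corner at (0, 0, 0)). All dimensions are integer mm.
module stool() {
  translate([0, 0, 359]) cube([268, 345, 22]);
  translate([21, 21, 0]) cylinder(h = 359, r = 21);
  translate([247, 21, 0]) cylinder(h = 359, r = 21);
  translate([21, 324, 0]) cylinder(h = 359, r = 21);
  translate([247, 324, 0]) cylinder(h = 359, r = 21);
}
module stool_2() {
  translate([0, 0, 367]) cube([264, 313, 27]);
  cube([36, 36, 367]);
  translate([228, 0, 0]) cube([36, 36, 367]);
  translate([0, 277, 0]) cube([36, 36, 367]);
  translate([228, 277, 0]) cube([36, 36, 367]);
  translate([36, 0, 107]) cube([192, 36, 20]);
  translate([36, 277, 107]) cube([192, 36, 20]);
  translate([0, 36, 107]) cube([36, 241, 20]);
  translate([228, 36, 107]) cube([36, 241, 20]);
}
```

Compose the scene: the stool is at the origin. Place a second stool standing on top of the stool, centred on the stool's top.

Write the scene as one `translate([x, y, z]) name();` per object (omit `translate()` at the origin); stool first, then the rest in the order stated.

stool();
translate([2, 16, 381]) stool_2();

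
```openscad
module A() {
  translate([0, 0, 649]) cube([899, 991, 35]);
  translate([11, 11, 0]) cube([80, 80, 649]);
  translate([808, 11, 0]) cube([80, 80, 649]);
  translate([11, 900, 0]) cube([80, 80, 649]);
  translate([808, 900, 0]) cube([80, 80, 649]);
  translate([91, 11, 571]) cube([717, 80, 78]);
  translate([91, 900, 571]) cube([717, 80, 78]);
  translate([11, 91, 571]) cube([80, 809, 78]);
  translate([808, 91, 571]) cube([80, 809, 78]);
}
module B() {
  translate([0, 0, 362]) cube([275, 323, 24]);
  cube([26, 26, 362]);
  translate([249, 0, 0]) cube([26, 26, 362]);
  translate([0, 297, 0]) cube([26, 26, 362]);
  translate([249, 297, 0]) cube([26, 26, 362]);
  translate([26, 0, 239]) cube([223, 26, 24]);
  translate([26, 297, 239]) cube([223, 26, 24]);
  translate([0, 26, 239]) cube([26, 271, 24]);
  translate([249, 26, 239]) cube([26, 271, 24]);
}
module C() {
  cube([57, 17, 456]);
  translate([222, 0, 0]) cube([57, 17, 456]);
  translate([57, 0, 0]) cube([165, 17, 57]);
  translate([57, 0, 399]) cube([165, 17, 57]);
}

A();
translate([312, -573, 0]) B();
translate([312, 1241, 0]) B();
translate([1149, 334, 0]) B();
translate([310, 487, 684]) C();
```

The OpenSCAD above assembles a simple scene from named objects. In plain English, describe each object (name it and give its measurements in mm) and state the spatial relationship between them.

A is a rectangular dining table. The top is 899×991×35 mm with its upper surface at z = 684 mm. It stands on four 80×80 mm square legs, each inset 11 mm from the nearest pair of top edges, running from the floor to the underside of the top. Four apron rails, 80 mm thick and 78 mm tall, run between adjacent legs with their top edges flush with the underside of the top and their outer faces flush with the legs' outer faces.

B is a four-legged stool. The seat is a 275×323×24 mm slab whose top surface is at z = 386 mm; four square legs, each 26×26 mm in cross-section, run from the floor (z = 0) to the underside of the seat, each flush with a corner of the seat. Four stretchers, 26 mm wide and 24 mm tall, connect adjacent legs with their undersides at z = 239 mm, each running between the inner faces of the legs it joins and aligned with the legs' outer faces on the other axis.

C is a rectangular picture frame lying in the x–z plane (depth along y). The opening is 165 mm wide (x) by 342 mm tall (z), surrounded by a border 57 mm wide on all four sides. The frame is 17 mm deep and is made of two full-height vertical stiles with two horizontal rails fitted between them.

Three stools sit around the table at the −y, +y, +x sides. The picture frame is on top of the table, centred.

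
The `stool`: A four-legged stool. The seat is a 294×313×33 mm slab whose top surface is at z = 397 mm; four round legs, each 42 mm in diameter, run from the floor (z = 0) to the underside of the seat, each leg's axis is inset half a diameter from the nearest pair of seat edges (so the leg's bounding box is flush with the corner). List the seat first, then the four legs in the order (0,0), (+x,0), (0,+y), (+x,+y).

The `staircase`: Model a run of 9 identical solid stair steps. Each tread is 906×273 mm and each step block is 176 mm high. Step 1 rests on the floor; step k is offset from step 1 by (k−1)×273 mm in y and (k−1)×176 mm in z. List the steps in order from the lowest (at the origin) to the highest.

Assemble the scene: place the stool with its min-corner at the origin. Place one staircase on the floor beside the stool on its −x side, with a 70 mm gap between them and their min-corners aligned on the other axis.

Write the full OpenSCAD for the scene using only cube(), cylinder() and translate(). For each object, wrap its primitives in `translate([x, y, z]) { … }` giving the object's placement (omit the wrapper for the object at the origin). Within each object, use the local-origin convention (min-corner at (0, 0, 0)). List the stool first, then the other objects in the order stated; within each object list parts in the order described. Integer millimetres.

translate([0, 0, 364]) cube([294, 313, 33]);
translate([21, 21, 0]) cylinder(h = 364, r = 21);
translate([273, 21, 0]) cylinder(h = 364, r = 21);
translate([21, 292, 0]) cylinder(h = 364, r = 21);
translate([273, 292, 0]) cylinder(h = 364, r = 21);
translate([-976, 0, 0]) {
  cube([906, 273, 176]);
  translate([0, 273, 176]) cube([906, 273, 176]);
  translate([0, 546, 352]) cube([906, 273, 176]);
  translate([0, 819, 528]) cube([906, 273, 176]);
  translate([0, 1092, 704]) cube([906, 273, 176]);
  translate([0, 1365, 880]) cube([906, 273, 176]);
  translate([0, 1638, 1056]) cube([906, 273, 176]);
  translate([0, 1911, 1232]) cube([906, 273, 176]);
  translate([0, 2184, 1408]) cube([906, 273, 176]);
}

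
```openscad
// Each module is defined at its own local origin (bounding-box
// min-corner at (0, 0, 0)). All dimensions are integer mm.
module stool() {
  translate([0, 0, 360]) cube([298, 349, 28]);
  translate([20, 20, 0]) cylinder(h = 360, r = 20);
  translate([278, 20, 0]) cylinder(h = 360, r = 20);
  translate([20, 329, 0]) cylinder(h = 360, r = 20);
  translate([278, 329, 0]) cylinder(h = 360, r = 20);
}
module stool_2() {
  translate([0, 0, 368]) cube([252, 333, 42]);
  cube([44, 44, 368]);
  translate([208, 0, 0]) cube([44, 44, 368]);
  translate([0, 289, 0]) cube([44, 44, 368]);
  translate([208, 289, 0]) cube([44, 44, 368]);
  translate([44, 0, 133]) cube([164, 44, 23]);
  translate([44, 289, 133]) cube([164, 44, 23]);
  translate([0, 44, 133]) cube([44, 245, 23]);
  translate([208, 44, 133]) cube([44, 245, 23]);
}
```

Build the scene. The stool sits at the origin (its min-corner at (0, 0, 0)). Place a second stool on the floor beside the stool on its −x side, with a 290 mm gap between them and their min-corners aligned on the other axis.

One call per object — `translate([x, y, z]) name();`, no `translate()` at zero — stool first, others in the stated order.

stool();
translate([-542, 0, 0]) stool_2();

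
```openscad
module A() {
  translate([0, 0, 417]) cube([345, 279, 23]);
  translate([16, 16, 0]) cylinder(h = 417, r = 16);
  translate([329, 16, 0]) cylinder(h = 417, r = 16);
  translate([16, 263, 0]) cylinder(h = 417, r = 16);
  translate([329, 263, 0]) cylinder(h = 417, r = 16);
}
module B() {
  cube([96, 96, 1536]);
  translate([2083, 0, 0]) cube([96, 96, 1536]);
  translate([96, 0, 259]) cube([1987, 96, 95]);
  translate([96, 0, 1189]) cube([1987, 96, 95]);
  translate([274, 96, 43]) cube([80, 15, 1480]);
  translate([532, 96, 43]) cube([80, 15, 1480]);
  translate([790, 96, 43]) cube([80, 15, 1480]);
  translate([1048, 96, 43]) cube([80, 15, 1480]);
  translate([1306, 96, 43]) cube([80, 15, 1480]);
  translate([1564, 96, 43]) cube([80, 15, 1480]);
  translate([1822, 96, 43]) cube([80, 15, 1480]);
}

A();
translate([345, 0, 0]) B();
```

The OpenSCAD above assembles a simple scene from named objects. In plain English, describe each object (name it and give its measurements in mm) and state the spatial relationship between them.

A is a simple wooden stool: a rectangular seat 345 mm (x) by 279 mm (y), 23 mm thick, top face at z = 440 mm, on four round legs, each 32 mm in diameter. The legs rest on z = 0, each leg's axis is inset half a diameter from the nearest pair of seat edges (so the leg's bounding box is flush with the corner).

B is a fence section. Two 96×96 mm posts, 1536 mm tall, stand on the floor with a clear span of 1987 mm between their inner faces. Two horizontal rails of 96×95 mm section span the gap between the posts with their undersides at z = 259 mm and z = 1189 mm, flush with the posts' −y face. 7 pickets, each 80 mm wide, 15 mm thick and 1480 mm tall, are fixed to the +y face of the rails with their bottoms at z = 43 mm, evenly spaced across the span with equal gaps (rounded down to the nearest mm) at the −x end and between each pair — any rounding remainder accumulates at the +x end.

The fence section is against the stool's +x side, with their −y faces flush.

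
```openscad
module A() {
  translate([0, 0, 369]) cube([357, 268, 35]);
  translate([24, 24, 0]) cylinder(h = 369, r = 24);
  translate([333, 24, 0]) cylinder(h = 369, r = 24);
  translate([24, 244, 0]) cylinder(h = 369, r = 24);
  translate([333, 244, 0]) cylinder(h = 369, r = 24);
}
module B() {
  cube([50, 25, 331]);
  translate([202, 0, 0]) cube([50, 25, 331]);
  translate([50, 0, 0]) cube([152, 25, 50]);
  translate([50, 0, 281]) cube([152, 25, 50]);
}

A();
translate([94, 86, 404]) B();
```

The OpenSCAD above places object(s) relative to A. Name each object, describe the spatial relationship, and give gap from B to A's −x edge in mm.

A is a stool. B is a picture frame. The picture frame is on top of the stool. The gap from the picture frame to the stool's −x edge is 94 mm.

The picture frame's min-x is at 94; the stool's min-x is 0; gap = 94 mm.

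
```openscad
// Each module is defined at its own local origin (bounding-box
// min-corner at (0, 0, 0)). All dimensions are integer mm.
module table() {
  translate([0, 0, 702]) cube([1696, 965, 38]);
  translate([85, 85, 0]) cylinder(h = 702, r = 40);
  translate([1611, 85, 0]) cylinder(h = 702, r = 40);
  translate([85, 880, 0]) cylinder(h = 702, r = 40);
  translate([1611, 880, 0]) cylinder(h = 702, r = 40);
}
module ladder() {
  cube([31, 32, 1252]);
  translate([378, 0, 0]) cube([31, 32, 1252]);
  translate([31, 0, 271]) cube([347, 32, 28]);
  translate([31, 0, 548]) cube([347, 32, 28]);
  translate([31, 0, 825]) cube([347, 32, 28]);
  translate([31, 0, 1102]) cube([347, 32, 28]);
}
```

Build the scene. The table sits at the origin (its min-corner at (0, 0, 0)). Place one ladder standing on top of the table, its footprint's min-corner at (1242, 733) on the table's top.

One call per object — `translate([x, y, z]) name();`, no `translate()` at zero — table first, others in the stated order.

table();
translate([1242, 733, 740]) ladder();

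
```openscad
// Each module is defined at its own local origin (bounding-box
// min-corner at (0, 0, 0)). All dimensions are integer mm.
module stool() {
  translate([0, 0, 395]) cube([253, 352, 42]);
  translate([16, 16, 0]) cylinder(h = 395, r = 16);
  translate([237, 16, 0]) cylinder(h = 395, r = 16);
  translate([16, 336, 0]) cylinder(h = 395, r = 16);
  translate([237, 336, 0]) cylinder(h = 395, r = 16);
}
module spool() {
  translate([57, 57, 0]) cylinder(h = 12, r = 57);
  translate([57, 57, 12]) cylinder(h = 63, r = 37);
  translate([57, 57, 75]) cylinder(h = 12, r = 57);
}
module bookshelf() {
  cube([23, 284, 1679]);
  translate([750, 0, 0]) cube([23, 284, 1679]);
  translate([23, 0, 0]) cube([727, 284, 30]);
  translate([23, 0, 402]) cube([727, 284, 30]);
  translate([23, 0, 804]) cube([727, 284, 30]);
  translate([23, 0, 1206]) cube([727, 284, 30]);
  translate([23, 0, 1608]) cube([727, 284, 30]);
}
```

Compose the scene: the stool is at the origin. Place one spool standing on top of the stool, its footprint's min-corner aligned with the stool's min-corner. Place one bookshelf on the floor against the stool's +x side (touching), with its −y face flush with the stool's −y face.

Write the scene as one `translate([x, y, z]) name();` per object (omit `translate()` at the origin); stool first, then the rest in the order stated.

stool();
translate([0, 0, 437]) spool();
translate([253, 0, 0]) bookshelf();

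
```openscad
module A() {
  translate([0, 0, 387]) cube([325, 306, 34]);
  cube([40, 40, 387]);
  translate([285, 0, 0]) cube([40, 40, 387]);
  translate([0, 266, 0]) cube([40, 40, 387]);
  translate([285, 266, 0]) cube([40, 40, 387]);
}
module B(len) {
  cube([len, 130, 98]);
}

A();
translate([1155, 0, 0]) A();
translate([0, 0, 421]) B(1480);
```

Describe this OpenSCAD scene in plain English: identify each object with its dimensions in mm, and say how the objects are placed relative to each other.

A is a simple wooden stool: a rectangular seat 325 mm (x) by 306 mm (y), 34 mm thick, top face at z = 421 mm, on four square legs, each 40×40 mm in cross-section. The legs rest on z = 0, each flush with a corner of the seat.

B is a rectangular beam 1480 mm long (x), 130 mm deep (y), 98 mm thick (z).

The beam spans the tops of two stools placed 830 mm apart, resting at z = 421 mm.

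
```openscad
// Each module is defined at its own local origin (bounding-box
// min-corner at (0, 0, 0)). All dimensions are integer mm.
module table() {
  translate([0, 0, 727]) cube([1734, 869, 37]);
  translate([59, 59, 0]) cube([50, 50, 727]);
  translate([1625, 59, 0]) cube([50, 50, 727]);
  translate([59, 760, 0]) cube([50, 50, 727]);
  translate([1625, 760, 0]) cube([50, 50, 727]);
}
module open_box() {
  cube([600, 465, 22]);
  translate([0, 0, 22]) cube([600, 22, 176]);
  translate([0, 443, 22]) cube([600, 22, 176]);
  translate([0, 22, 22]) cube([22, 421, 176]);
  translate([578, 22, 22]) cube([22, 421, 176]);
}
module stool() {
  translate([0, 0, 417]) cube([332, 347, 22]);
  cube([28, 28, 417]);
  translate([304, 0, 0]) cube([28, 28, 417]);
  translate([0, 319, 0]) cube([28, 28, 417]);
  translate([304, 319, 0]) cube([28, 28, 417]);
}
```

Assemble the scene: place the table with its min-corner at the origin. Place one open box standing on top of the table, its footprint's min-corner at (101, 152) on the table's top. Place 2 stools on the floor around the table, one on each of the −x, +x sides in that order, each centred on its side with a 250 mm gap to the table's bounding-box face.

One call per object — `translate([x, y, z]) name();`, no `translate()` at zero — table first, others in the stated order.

table();
translate([101, 152, 764]) open_box();
translate([-582, 261, 0]) stool();
translate([1984, 261, 0]) stool();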